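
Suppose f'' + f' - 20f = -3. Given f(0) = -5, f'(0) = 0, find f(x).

Characteristic equation r² + r - 20 = 0 factors as (r - 4)(r + 5) = 0, so r = 4, -5.
Hence f_h = C1*exp(4*x) + C2*exp(-5*x).
For the particular solution try f_p = A0. Substituting and matching coefficients of each power of x gives A0 = 3/20, so f_p = 3/20.
General solution: f = 3/20 + C1*exp(4*x) + C2*exp(-5*x).
Apply the initial conditions: f(0) = 3/20 + C1 + C2 = -5 and f'(0) = -5*C2 + 4*C1 = 0. Solving gives C1 = -103/36, C2 = -103/45.

f = 3/20 - 103*exp(4*x)/36 - 103*exp(-5*x)/45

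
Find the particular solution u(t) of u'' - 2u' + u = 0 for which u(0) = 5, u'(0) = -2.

u = 5*exp(t) - 7*t*exp(t)

Characteristic equation r² - 2r + 1 = 0 has discriminant (-2)² - 4·(1) = 0, so r = 1 is a repeated root.
Hence u_h = (C1 + C2*t)*exp(t).
Apply the initial conditions: u(0) = C1 = 5 and u'(0) = C1 + C2 = -2. Solving gives C1 = 5, C2 = -7.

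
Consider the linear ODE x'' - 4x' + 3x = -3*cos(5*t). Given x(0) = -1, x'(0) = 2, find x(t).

Characteristic equation r² - 4r + 3 = 0 factors as (r - 1)(r - 3) = 0, so r = 1, 3.
Hence x_h = C1*exp(t) + C2*exp(3*t).
Try x_p = A*cos(5*t) + B*sin(5*t). Substituting and equating the coefficients of cos(5t) and sin(5t) gives A = 33/442, B = 15/221, so x_p = 15*sin(5*t)/221 + 33*cos(5*t)/442.
General solution: x = 15*sin(5*t)/221 + 33*cos(5*t)/442 + C1*exp(t) + C2*exp(3*t).
Apply the initial conditions: x(0) = 33/442 + C1 + C2 = -1 and x'(0) = 75/221 + C1 + 3*C2 = 2. Solving gives C1 = -127/52, C2 = 93/68.

x = -127*exp(t)/52 + 15*sin(5*t)/221 + 33*cos(5*t)/442 + 93*exp(3*t)/68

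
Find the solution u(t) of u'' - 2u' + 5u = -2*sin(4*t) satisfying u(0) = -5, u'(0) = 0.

Characteristic equation r² - 2r + 5 = 0 has discriminant (-2)² - 4·(5) = -16 < 0, so r = 1 ± 2i.
Hence u_h = C1*cos(2*t)*exp(t) + C2*exp(t)*sin(2*t).
Try u_p = A*cos(4*t) + B*sin(4*t). Substituting and equating the coefficients of cos(4t) and sin(4t) gives A = -16/185, B = 22/185, so u_p = -16*cos(4*t)/185 + 22*sin(4*t)/185.
General solution: u = -16*cos(4*t)/185 + 22*sin(4*t)/185 + C1*cos(2*t)*exp(t) + C2*exp(t)*sin(2*t).
Apply the initial conditions: u(0) = -16/185 + C1 = -5 and u'(0) = 88/185 + C1 + 2*C2 = 0. Solving gives C1 = -909/185, C2 = 821/370.

u = -16*cos(4*t)/185 + 22*sin(4*t)/185 - 909*cos(2*t)*exp(t)/185 + 821*exp(t)*sin(2*t)/370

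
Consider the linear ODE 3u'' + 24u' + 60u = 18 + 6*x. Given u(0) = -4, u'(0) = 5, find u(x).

Divide through by 3: u'' + 8u' + 20u = 6 + 2*x.
Characteristic equation r² + 8r + 20 = 0 has discriminant (8)² - 4·(20) = -16 < 0, so r = -4 ± 2i.
Hence u_h = C1*cos(2*x)*exp(-4*x) + C2*exp(-4*x)*sin(2*x).
For the particular solution try u_p = A0 + A1*x. Substituting and matching coefficients of each power of x gives A0 = 13/50, A1 = 1/10, so u_p = 13/50 + x/10.
General solution: u = 13/50 + x/10 + C1*cos(2*x)*exp(-4*x) + C2*exp(-4*x)*sin(2*x).
Apply the initial conditions: u(0) = 13/50 + C1 = -4 and u'(0) = 1/10 - 4*C1 + 2*C2 = 5. Solving gives C1 = -213/50, C2 = -607/100.

u = 13/50 + x/10 - 607*exp(-4*x)*sin(2*x)/100 - 213*cos(2*x)*exp(-4*x)/50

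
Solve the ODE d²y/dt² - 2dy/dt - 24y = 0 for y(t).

y = C1*exp(6*t) + C2*exp(-4*t)

Characteristic equation r² - 2r - 24 = 0 factors as (r - 6)(r + 4) = 0, so r = 6, -4.
Hence y_h = C1*exp(6*t) + C2*exp(-4*t).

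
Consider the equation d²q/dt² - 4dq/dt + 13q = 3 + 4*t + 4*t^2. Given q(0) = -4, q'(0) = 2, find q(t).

q = 739/2197 + 4*t**2/13 + 84*t/169 - 9527*cos(3*t)*exp(2*t)/2197 + 7452*exp(2*t)*sin(3*t)/2197

Characteristic equation r² - 4r + 13 = 0 has discriminant (-4)² - 4·(13) = -36 < 0, so r = 2 ± 3i.
Hence q_h = C1*cos(3*t)*exp(2*t) + C2*exp(2*t)*sin(3*t).
For the particular solution try q_p = A0 + A1*t + A2*t^2. Substituting and matching coefficients of each power of t gives A0 = 739/2197, A1 = 84/169, A2 = 4/13, so q_p = 739/2197 + 4*t^2/13 + 84*t/169.
General solution: q = 739/2197 + 4*t^2/13 + 84*t/169 + C1*cos(3*t)*exp(2*t) + C2*exp(2*t)*sin(3*t).
Apply the initial conditions: q(0) = 739/2197 + C1 = -4 and q'(0) = 84/169 + 2*C1 + 3*C2 = 2. Solving gives C1 = -9527/2197, C2 = 7452/2197.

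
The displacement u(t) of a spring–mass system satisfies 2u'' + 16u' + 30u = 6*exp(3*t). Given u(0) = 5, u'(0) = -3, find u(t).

Divide through by 2: u'' + 8u' + 15u = 3*exp(3*t).
Characteristic equation r² + 8r + 15 = 0 factors as (r + 5)(r + 3) = 0, so r = -5, -3.
Hence u_h = C1*exp(-5*t) + C2*exp(-3*t).
Try u_p = A*exp(3*t). Substituting into the equation and dividing by exp(3*t) gives A = 1/16, so u_p = exp(3*t)/16.
General solution: u = exp(3*t)/16 + C1*exp(-5*t) + C2*exp(-3*t).
Apply the initial conditions: u(0) = 1/16 + C1 + C2 = 5 and u'(0) = 3/16 - 5*C1 - 3*C2 = -3. Solving gives C1 = -93/16, C2 = 43/4.

u = -93*exp(-5*t)/16 + exp(3*t)/16 + 43*exp(-3*t)/4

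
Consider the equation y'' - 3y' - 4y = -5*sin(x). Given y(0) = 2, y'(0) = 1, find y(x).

y = -15*cos(x)/34 + 19*exp(-x)/10 + 25*sin(x)/34 + 46*exp(4*x)/85

Characteristic equation r² - 3r - 4 = 0 factors as (r + 1)(r - 4) = 0, so r = -1, 4.
Hence y_h = C1*exp(-x) + C2*exp(4*x).
Try y_p = A*cos(x) + B*sin(x). Substituting and equating the coefficients of cos(x) and sin(x) gives A = -15/34, B = 25/34, so y_p = -15*cos(x)/34 + 25*sin(x)/34.
General solution: y = -15*cos(x)/34 + 25*sin(x)/34 + C1*exp(-x) + C2*exp(4*x).
Apply the initial conditions: y(0) = -15/34 + C1 + C2 = 2 and y'(0) = 25/34 - C1 + 4*C2 = 1. Solving gives C1 = 19/10, C2 = 46/85.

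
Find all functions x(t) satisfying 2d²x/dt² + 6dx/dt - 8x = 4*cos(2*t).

Divide through by 2: x'' + 3x' - 4x = 2*cos(2*t).
Characteristic equation r² + 3r - 4 = 0 factors as (r - 1)(r + 4) = 0, so r = 1, -4.
Hence x_h = C1*exp(t) + C2*exp(-4*t).
Try x_p = A*cos(2*t) + B*sin(2*t). Substituting and equating the coefficients of cos(2t) and sin(2t) gives A = -4/25, B = 3/25, so x_p = -4*cos(2*t)/25 + 3*sin(2*t)/25.

x = -4*cos(2*t)/25 + 3*sin(2*t)/25 + C1*exp(t) + C2*exp(-4*t)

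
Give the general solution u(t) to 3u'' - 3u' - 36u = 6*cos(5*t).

u = -37*cos(5*t)/697 - 5*sin(5*t)/697 + C1*exp(-3*t) + C2*exp(4*t)

Divide through by 3: u'' - u' - 12u = 2*cos(5*t).
Characteristic equation r² - r - 12 = 0 factors as (r + 3)(r - 4) = 0, so r = -3, 4.
Hence u_h = C1*exp(-3*t) + C2*exp(4*t).
Try u_p = A*cos(5*t) + B*sin(5*t). Substituting and equating the coefficients of cos(5t) and sin(5t) gives A = -37/697, B = -5/697, so u_p = -37*cos(5*t)/697 - 5*sin(5*t)/697.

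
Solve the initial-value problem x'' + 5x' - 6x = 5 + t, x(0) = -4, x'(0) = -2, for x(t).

x = -35/36 - 43*exp(-6*t)/252 - 20*exp(t)/7 - t/6

Characteristic equation r² + 5r - 6 = 0 factors as (r - 1)(r + 6) = 0, so r = 1, -6.
Hence x_h = C1*exp(t) + C2*exp(-6*t).
For the particular solution try x_p = A0 + A1*t. Substituting and matching coefficients of each power of t gives A0 = -35/36, A1 = -1/6, so x_p = -35/36 - t/6.
General solution: x = -35/36 - t/6 + C1*exp(t) + C2*exp(-6*t).
Apply the initial conditions: x(0) = -35/36 + C1 + C2 = -4 and x'(0) = -1/6 + C1 - 6*C2 = -2. Solving gives C1 = -20/7, C2 = -43/252.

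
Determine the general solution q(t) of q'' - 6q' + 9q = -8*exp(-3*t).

Characteristic equation r² - 6r + 9 = 0 has discriminant (-6)² - 4·(9) = 0, so r = 3 is a repeated root.
Hence q_h = (C1 + C2*t)*exp(3*t).
Try q_p = A*exp(-3*t). Substituting into the equation and dividing by exp(-3*t) gives A = -2/9, so q_p = -2*exp(-3*t)/9.

q = -2*exp(-3*t)/9 + C1*exp(3*t) + C2*t*exp(3*t)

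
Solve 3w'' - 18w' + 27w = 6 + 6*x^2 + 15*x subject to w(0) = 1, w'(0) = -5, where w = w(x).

w = 20/27 + 2*x**2/9 + 7*exp(3*x)/27 + 23*x/27 - 179*x*exp(3*x)/27

Divide through by 3: w'' - 6w' + 9w = 2 + 2*x^2 + 5*x.
Characteristic equation r² - 6r + 9 = 0 has discriminant (-6)² - 4·(9) = 0, so r = 3 is a repeated root.
Hence w_h = (C1 + C2*x)*exp(3*x).
For the particular solution try w_p = A0 + A1*x + A2*x^2. Substituting and matching coefficients of each power of x gives A0 = 20/27, A1 = 23/27, A2 = 2/9, so w_p = 20/27 + 2*x^2/9 + 23*x/27.
General solution: w = 20/27 + 2*x^2/9 + 23*x/27 + C1*exp(3*x) + C2*x*exp(3*x).
Apply the initial conditions: w(0) = 20/27 + C1 = 1 and w'(0) = 23/27 + C2 + 3*C1 = -5. Solving gives C1 = 7/27, C2 = -179/27.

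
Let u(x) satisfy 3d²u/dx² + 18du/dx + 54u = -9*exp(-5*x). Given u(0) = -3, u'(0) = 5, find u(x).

Divide through by 3: u'' + 6u' + 18u = -3*exp(-5*x).
Characteristic equation r² + 6r + 18 = 0 has discriminant (6)² - 4·(18) = -36 < 0, so r = -3 ± 3i.
Hence u_h = C1*cos(3*x)*exp(-3*x) + C2*exp(-3*x)*sin(3*x).
Try u_p = A*exp(-5*x). Substituting into the equation and dividing by exp(-5*x) gives A = -3/13, so u_p = -3*exp(-5*x)/13.
General solution: u = -3*exp(-5*x)/13 + C1*cos(3*x)*exp(-3*x) + C2*exp(-3*x)*sin(3*x).
Apply the initial conditions: u(0) = -3/13 + C1 = -3 and u'(0) = 15/13 - 3*C1 + 3*C2 = 5. Solving gives C1 = -36/13, C2 = -58/39.

u = -3*exp(-5*x)/13 - 58*exp(-3*x)*sin(3*x)/39 - 36*cos(3*x)*exp(-3*x)/13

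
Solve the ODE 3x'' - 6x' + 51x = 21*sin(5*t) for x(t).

Divide through by 3: x'' - 2x' + 17x = 7*sin(5*t).
Characteristic equation r² - 2r + 17 = 0 has discriminant (-2)² - 4·(17) = -64 < 0, so r = 1 ± 4i.
Hence x_h = C1*cos(4*t)*exp(t) + C2*exp(t)*sin(4*t).
Try x_p = A*cos(5*t) + B*sin(5*t). Substituting and equating the coefficients of cos(5t) and sin(5t) gives A = 35/82, B = -14/41, so x_p = -14*sin(5*t)/41 + 35*cos(5*t)/82.

x = -14*sin(5*t)/41 + 35*cos(5*t)/82 + C1*cos(4*t)*exp(t) + C2*exp(t)*sin(4*t)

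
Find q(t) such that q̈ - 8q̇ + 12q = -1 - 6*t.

Characteristic equation r² - 8r + 12 = 0 factors as (r - 6)(r - 2) = 0, so r = 6, 2.
Hence q_h = C1*exp(6*t) + C2*exp(2*t).
For the particular solution try q_p = A0 + A1*t. Substituting and matching coefficients of each power of t gives A0 = -5/12, A1 = -1/2, so q_p = -5/12 - t/2.

q = -5/12 - t/2 + C1*exp(6*t) + C2*exp(2*t)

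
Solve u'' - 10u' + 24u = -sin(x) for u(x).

u = -23*sin(x)/629 - 10*cos(x)/629 + C1*exp(6*x) + C2*exp(4*x)

Characteristic equation r² - 10r + 24 = 0 factors as (r - 6)(r - 4) = 0, so r = 6, 4.
Hence u_h = C1*exp(6*x) + C2*exp(4*x).
Try u_p = A*cos(x) + B*sin(x). Substituting and equating the coefficients of cos(x) and sin(x) gives A = -10/629, B = -23/629, so u_p = -23*sin(x)/629 - 10*cos(x)/629.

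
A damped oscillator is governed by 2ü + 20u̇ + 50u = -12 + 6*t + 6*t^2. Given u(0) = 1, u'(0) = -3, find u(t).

Divide through by 2: u'' + 10u' + 25u = -6 + 3*t + 3*t^2.
Characteristic equation r² + 10r + 25 = 0 has discriminant (10)² - 4·(25) = 0, so r = -5 is a repeated root.
Hence u_h = (C1 + C2*t)*exp(-5*t).
For the particular solution try u_p = A0 + A1*t + A2*t^2. Substituting and matching coefficients of each power of t gives A0 = -162/625, A1 = 3/125, A2 = 3/25, so u_p = -162/625 + 3*t^2/25 + 3*t/125.
General solution: u = -162/625 + 3*t^2/25 + 3*t/125 + C1*exp(-5*t) + C2*t*exp(-5*t).
Apply the initial conditions: u(0) = -162/625 + C1 = 1 and u'(0) = 3/125 + C2 - 5*C1 = -3. Solving gives C1 = 787/625, C2 = 409/125.

u = -162/625 + 3*t**2/25 + 3*t/125 + 787*exp(-5*t)/625 + 409*t*exp(-5*t)/125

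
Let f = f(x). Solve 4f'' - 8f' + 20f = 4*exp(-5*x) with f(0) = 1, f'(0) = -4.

Divide through by 4: f'' - 2f' + 5f = exp(-5*x).
Characteristic equation r² - 2r + 5 = 0 has discriminant (-2)² - 4·(5) = -16 < 0, so r = 1 ± 2i.
Hence f_h = C1*cos(2*x)*exp(x) + C2*exp(x)*sin(2*x).
Try f_p = A*exp(-5*x). Substituting into the equation and dividing by exp(-5*x) gives A = 1/40, so f_p = exp(-5*x)/40.
General solution: f = exp(-5*x)/40 + C1*cos(2*x)*exp(x) + C2*exp(x)*sin(2*x).
Apply the initial conditions: f(0) = 1/40 + C1 = 1 and f'(0) = -1/8 + C1 + 2*C2 = -4. Solving gives C1 = 39/40, C2 = -97/40.

f = exp(-5*x)/40 - 97*exp(x)*sin(2*x)/40 + 39*cos(2*x)*exp(x)/40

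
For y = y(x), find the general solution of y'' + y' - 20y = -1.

y = 1/20 + C1*exp(4*x) + C2*exp(-5*x)

Characteristic equation r² + r - 20 = 0 factors as (r - 4)(r + 5) = 0, so r = 4, -5.
Hence y_h = C1*exp(4*x) + C2*exp(-5*x).
For the particular solution try y_p = A0. Substituting and matching coefficients of each power of x gives A0 = 1/20, so y_p = 1/20.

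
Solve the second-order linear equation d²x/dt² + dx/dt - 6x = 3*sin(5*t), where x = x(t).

Characteristic equation r² + r - 6 = 0 factors as (r + 3)(r - 2) = 0, so r = -3, 2.
Hence x_h = C1*exp(-3*t) + C2*exp(2*t).
Try x_p = A*cos(5*t) + B*sin(5*t). Substituting and equating the coefficients of cos(5t) and sin(5t) gives A = -15/986, B = -93/986, so x_p = -93*sin(5*t)/986 - 15*cos(5*t)/986.

x = -93*sin(5*t)/986 - 15*cos(5*t)/986 + C1*exp(-3*t) + C2*exp(2*t)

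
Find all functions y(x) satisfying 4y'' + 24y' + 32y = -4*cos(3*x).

y = -18*sin(3*x)/325 + cos(3*x)/325 + C1*exp(-2*x) + C2*exp(-4*x)

Divide through by 4: y'' + 6y' + 8y = -cos(3*x).
Characteristic equation r² + 6r + 8 = 0 factors as (r + 2)(r + 4) = 0, so r = -2, -4.
Hence y_h = C1*exp(-2*x) + C2*exp(-4*x).
Try y_p = A*cos(3*x) + B*sin(3*x). Substituting and equating the coefficients of cos(3x) and sin(3x) gives A = 1/325, B = -18/325, so y_p = -18*sin(3*x)/325 + cos(3*x)/325.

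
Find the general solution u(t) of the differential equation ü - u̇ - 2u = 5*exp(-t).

Characteristic equation r² - r - 2 = 0 factors as (r - 2)(r + 1) = 0, so r = 2, -1.
Hence u_h = C1*exp(2*t) + C2*exp(-t).
Since exp(-t) solves the homogeneous equation (r = -1 is a root of multiplicity 1), multiply the trial by t. Try u_p = A*t*exp(-t). Substituting into the equation and dividing by exp(-t) gives A = -5/3, so u_p = -5*t*exp(-t)/3.

u = C1*exp(2*t) + C2*exp(-t) - 5*t*exp(-t)/3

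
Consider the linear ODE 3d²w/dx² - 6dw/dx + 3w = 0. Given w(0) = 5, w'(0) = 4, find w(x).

w = 5*exp(x) - x*exp(x)

Divide through by 3: w'' - 2w' + w = 0.
Characteristic equation r² - 2r + 1 = 0 has discriminant (-2)² - 4·(1) = 0, so r = 1 is a repeated root.
Hence w_h = (C1 + C2*x)*exp(x).
Apply the initial conditions: w(0) = C1 = 5 and w'(0) = C1 + C2 = 4. Solving gives C1 = 5, C2 = -1.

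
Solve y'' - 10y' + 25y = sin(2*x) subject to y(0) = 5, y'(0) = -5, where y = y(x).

y = 20*cos(2*x)/841 + 21*sin(2*x)/841 + 4185*exp(5*x)/841 - 868*x*exp(5*x)/29

Characteristic equation r² - 10r + 25 = 0 has discriminant (-10)² - 4·(25) = 0, so r = 5 is a repeated root.
Hence y_h = (C1 + C2*x)*exp(5*x).
Try y_p = A*cos(2*x) + B*sin(2*x). Substituting and equating the coefficients of cos(2x) and sin(2x) gives A = 20/841, B = 21/841, so y_p = 20*cos(2*x)/841 + 21*sin(2*x)/841.
General solution: y = 20*cos(2*x)/841 + 21*sin(2*x)/841 + C1*exp(5*x) + C2*x*exp(5*x).
Apply the initial conditions: y(0) = 20/841 + C1 = 5 and y'(0) = 42/841 + C2 + 5*C1 = -5. Solving gives C1 = 4185/841, C2 = -868/29.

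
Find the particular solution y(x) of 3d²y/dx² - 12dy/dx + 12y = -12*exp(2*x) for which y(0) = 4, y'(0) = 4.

y = 4*exp(2*x) - 4*x*exp(2*x) - 2*x**2*exp(2*x)

Divide through by 3: y'' - 4y' + 4y = -4*exp(2*x).
Characteristic equation r² - 4r + 4 = 0 has discriminant (-4)² - 4·(4) = 0, so r = 2 is a repeated root.
Hence y_h = (C1 + C2*x)*exp(2*x).
Since exp(2*x) solves the homogeneous equation (r = 2 is a root of multiplicity 2), multiply the trial by x^2. Try y_p = A*x^2*exp(2*x). Substituting into the equation and dividing by exp(2*x) gives A = -2, so y_p = -2*x^2*exp(2*x).
General solution: y = C1*exp(2*x) - 2*x^2*exp(2*x) + C2*x*exp(2*x).
Apply the initial conditions: y(0) = C1 = 4 and y'(0) = C2 + 2*C1 = 4. Solving gives C1 = 4, C2 = -4.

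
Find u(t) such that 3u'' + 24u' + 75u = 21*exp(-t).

Divide through by 3: u'' + 8u' + 25u = 7*exp(-t).
Characteristic equation r² + 8r + 25 = 0 has discriminant (8)² - 4·(25) = -36 < 0, so r = -4 ± 3i.
Hence u_h = C1*cos(3*t)*exp(-4*t) + C2*exp(-4*t)*sin(3*t).
Try u_p = A*exp(-t). Substituting into the equation and dividing by exp(-t) gives A = 7/18, so u_p = 7*exp(-t)/18.

u = 7*exp(-t)/18 + C1*cos(3*t)*exp(-4*t) + C2*exp(-4*t)*sin(3*t)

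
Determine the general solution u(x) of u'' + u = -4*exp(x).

Characteristic equation r² + 1 = 0 has discriminant (0)² - 4·(1) = -4 < 0, so r = ± i.
Hence u_h = C1*cos(x) + C2*sin(x).
Try u_p = A*exp(x). Substituting into the equation and dividing by exp(x) gives A = -2, so u_p = -2*exp(x).

u = -2*exp(x) + C1*cos(x) + C2*sin(x)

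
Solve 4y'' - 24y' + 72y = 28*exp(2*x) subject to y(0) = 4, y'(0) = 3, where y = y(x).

y = 7*exp(2*x)/10 - 83*exp(3*x)*sin(3*x)/30 + 33*cos(3*x)*exp(3*x)/10

Divide through by 4: y'' - 6y' + 18y = 7*exp(2*x).
Characteristic equation r² - 6r + 18 = 0 has discriminant (-6)² - 4·(18) = -36 < 0, so r = 3 ± 3i.
Hence y_h = C1*cos(3*x)*exp(3*x) + C2*exp(3*x)*sin(3*x).
Try y_p = A*exp(2*x). Substituting into the equation and dividing by exp(2*x) gives A = 7/10, so y_p = 7*exp(2*x)/10.
General solution: y = 7*exp(2*x)/10 + C1*cos(3*x)*exp(3*x) + C2*exp(3*x)*sin(3*x).
Apply the initial conditions: y(0) = 7/10 + C1 = 4 and y'(0) = 7/5 + 3*C1 + 3*C2 = 3. Solving gives C1 = 33/10, C2 = -83/30.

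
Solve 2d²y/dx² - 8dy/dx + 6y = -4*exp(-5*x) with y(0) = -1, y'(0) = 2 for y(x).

y = -7*exp(x)/3 - exp(-5*x)/24 + 11*exp(3*x)/8

Divide through by 2: y'' - 4y' + 3y = -2*exp(-5*x).
Characteristic equation r² - 4r + 3 = 0 factors as (r - 3)(r - 1) = 0, so r = 3, 1.
Hence y_h = C1*exp(3*x) + C2*exp(x).
Try y_p = A*exp(-5*x). Substituting into the equation and dividing by exp(-5*x) gives A = -1/24, so y_p = -exp(-5*x)/24.
General solution: y = -exp(-5*x)/24 + C1*exp(3*x) + C2*exp(x).
Apply the initial conditions: y(0) = -1/24 + C1 + C2 = -1 and y'(0) = 5/24 + C2 + 3*C1 = 2. Solving gives C1 = 11/8, C2 = -7/3.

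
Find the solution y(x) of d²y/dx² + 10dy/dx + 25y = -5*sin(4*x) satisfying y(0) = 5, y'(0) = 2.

Characteristic equation r² + 10r + 25 = 0 has discriminant (10)² - 4·(25) = 0, so r = -5 is a repeated root.
Hence y_h = (C1 + C2*x)*exp(-5*x).
Try y_p = A*cos(4*x) + B*sin(4*x). Substituting and equating the coefficients of cos(4x) and sin(4x) gives A = 200/1681, B = -45/1681, so y_p = -45*sin(4*x)/1681 + 200*cos(4*x)/1681.
General solution: y = -45*sin(4*x)/1681 + 200*cos(4*x)/1681 + C1*exp(-5*x) + C2*x*exp(-5*x).
Apply the initial conditions: y(0) = 200/1681 + C1 = 5 and y'(0) = -180/1681 + C2 - 5*C1 = 2. Solving gives C1 = 8205/1681, C2 = 1087/41.

y = -45*sin(4*x)/1681 + 200*cos(4*x)/1681 + 8205*exp(-5*x)/1681 + 1087*x*exp(-5*x)/41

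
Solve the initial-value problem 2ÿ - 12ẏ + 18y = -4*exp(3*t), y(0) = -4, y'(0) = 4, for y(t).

Divide through by 2: y'' - 6y' + 9y = -2*exp(3*t).
Characteristic equation r² - 6r + 9 = 0 has discriminant (-6)² - 4·(9) = 0, so r = 3 is a repeated root.
Hence y_h = (C1 + C2*t)*exp(3*t).
Since exp(3*t) solves the homogeneous equation (r = 3 is a root of multiplicity 2), multiply the trial by t^2. Try y_p = A*t^2*exp(3*t). Substituting into the equation and dividing by exp(3*t) gives A = -1, so y_p = -t^2*exp(3*t).
General solution: y = C1*exp(3*t) - t^2*exp(3*t) + C2*t*exp(3*t).
Apply the initial conditions: y(0) = C1 = -4 and y'(0) = C2 + 3*C1 = 4. Solving gives C1 = -4, C2 = 16.

y = -4*exp(3*t) - t**2*exp(3*t) + 16*t*exp(3*t)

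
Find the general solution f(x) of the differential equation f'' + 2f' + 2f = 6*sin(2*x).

f = -6*cos(2*x)/5 - 3*sin(2*x)/5 + C1*cos(x)*exp(-x) + C2*exp(-x)*sin(x)

Characteristic equation r² + 2r + 2 = 0 has discriminant (2)² - 4·(2) = -4 < 0, so r = -1 ± i.
Hence f_h = C1*cos(x)*exp(-x) + C2*exp(-x)*sin(x).
Try f_p = A*cos(2*x) + B*sin(2*x). Substituting and equating the coefficients of cos(2x) and sin(2x) gives A = -6/5, B = -3/5, so f_p = -6*cos(2*x)/5 - 3*sin(2*x)/5.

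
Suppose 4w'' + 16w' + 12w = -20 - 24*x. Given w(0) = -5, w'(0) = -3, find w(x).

Divide through by 4: w'' + 4w' + 3w = -5 - 6*x.
Characteristic equation r² + 4r + 3 = 0 factors as (r + 1)(r + 3) = 0, so r = -1, -3.
Hence w_h = C1*exp(-x) + C2*exp(-3*x).
For the particular solution try w_p = A0 + A1*x. Substituting and matching coefficients of each power of x gives A0 = 1, A1 = -2, so w_p = 1 - 2*x.
General solution: w = 1 - 2*x + C1*exp(-x) + C2*exp(-3*x).
Apply the initial conditions: w(0) = 1 + C1 + C2 = -5 and w'(0) = -2 - C1 - 3*C2 = -3. Solving gives C1 = -19/2, C2 = 7/2.

w = 1 - 2*x - 19*exp(-x)/2 + 7*exp(-3*x)/2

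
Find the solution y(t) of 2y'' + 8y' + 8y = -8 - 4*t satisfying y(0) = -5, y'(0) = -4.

y = -1/2 - 9*exp(-2*t)/2 - t/2 - 25*t*exp(-2*t)/2

Divide through by 2: y'' + 4y' + 4y = -4 - 2*t.
Characteristic equation r² + 4r + 4 = 0 has discriminant (4)² - 4·(4) = 0, so r = -2 is a repeated root.
Hence y_h = (C1 + C2*t)*exp(-2*t).
For the particular solution try y_p = A0 + A1*t. Substituting and matching coefficients of each power of t gives A0 = -1/2, A1 = -1/2, so y_p = -1/2 - t/2.
General solution: y = -1/2 - t/2 + C1*exp(-2*t) + C2*t*exp(-2*t).
Apply the initial conditions: y(0) = -1/2 + C1 = -5 and y'(0) = -1/2 + C2 - 2*C1 = -4. Solving gives C1 = -9/2, C2 = -25/2.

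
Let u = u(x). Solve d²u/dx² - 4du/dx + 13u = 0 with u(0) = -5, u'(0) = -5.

Characteristic equation r² - 4r + 13 = 0 has discriminant (-4)² - 4·(13) = -36 < 0, so r = 2 ± 3i.
Hence u_h = C1*cos(3*x)*exp(2*x) + C2*exp(2*x)*sin(3*x).
Apply the initial conditions: u(0) = C1 = -5 and u'(0) = 2*C1 + 3*C2 = -5. Solving gives C1 = -5, C2 = 5/3.

u = -5*cos(3*x)*exp(2*x) + 5*exp(2*x)*sin(3*x)/3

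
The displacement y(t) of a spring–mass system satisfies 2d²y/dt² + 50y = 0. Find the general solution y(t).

Divide through by 2: y'' + 25y = 0.
Characteristic equation r² + 25 = 0 has discriminant (0)² - 4·(25) = -100 < 0, so r = ± 5i.
Hence y_h = C1*cos(5*t) + C2*sin(5*t).

y = C1*cos(5*t) + C2*sin(5*t)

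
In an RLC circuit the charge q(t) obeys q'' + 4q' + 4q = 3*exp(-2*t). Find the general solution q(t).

q = C1*exp(-2*t) + 3*t**2*exp(-2*t)/2 + C2*t*exp(-2*t)

Characteristic equation r² + 4r + 4 = 0 has discriminant (4)² - 4·(4) = 0, so r = -2 is a repeated root.
Hence q_h = (C1 + C2*t)*exp(-2*t).
Since exp(-2*t) solves the homogeneous equation (r = -2 is a root of multiplicity 2), multiply the trial by t^2. Try q_p = A*t^2*exp(-2*t). Substituting into the equation and dividing by exp(-2*t) gives A = 3/2, so q_p = 3*t^2*exp(-2*t)/2.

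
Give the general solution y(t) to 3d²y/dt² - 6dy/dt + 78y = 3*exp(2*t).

Divide through by 3: y'' - 2y' + 26y = exp(2*t).
Characteristic equation r² - 2r + 26 = 0 has discriminant (-2)² - 4·(26) = -100 < 0, so r = 1 ± 5i.
Hence y_h = C1*cos(5*t)*exp(t) + C2*exp(t)*sin(5*t).
Try y_p = A*exp(2*t). Substituting into the equation and dividing by exp(2*t) gives A = 1/26, so y_p = exp(2*t)/26.

y = exp(2*t)/26 + C1*cos(5*t)*exp(t) + C2*exp(t)*sin(5*t)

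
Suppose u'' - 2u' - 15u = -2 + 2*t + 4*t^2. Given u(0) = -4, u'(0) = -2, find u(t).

u = 358/3375 - 891*exp(5*t)/500 - 251*exp(-3*t)/108 - 14*t/225 - 4*t**2/15

Characteristic equation r² - 2r - 15 = 0 factors as (r - 5)(r + 3) = 0, so r = 5, -3.
Hence u_h = C1*exp(5*t) + C2*exp(-3*t).
For the particular solution try u_p = A0 + A1*t + A2*t^2. Substituting and matching coefficients of each power of t gives A0 = 358/3375, A1 = -14/225, A2 = -4/15, so u_p = 358/3375 - 14*t/225 - 4*t^2/15.
General solution: u = 358/3375 - 14*t/225 - 4*t^2/15 + C1*exp(5*t) + C2*exp(-3*t).
Apply the initial conditions: u(0) = 358/3375 + C1 + C2 = -4 and u'(0) = -14/225 - 3*C2 + 5*C1 = -2. Solving gives C1 = -891/500, C2 = -251/108.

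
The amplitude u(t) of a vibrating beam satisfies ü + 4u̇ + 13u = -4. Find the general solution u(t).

u = -4/13 + C1*cos(3*t)*exp(-2*t) + C2*exp(-2*t)*sin(3*t)

Characteristic equation r² + 4r + 13 = 0 has discriminant (4)² - 4·(13) = -36 < 0, so r = -2 ± 3i.
Hence u_h = C1*cos(3*t)*exp(-2*t) + C2*exp(-2*t)*sin(3*t).
For the particular solution try u_p = A0. Substituting and matching coefficients of each power of t gives A0 = -4/13, so u_p = -4/13.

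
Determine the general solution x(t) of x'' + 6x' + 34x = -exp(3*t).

Characteristic equation r² + 6r + 34 = 0 has discriminant (6)² - 4·(34) = -100 < 0, so r = -3 ± 5i.
Hence x_h = C1*cos(5*t)*exp(-3*t) + C2*exp(-3*t)*sin(5*t).
Try x_p = A*exp(3*t). Substituting into the equation and dividing by exp(3*t) gives A = -1/61, so x_p = -exp(3*t)/61.

x = -exp(3*t)/61 + C1*cos(5*t)*exp(-3*t) + C2*exp(-3*t)*sin(5*t)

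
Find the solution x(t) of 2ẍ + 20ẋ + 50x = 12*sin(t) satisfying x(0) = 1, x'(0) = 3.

x = -15*cos(t)/169 + 36*sin(t)/169 + 184*exp(-5*t)/169 + 107*t*exp(-5*t)/13

Divide through by 2: x'' + 10x' + 25x = 6*sin(t).
Characteristic equation r² + 10r + 25 = 0 has discriminant (10)² - 4·(25) = 0, so r = -5 is a repeated root.
Hence x_h = (C1 + C2*t)*exp(-5*t).
Try x_p = A*cos(t) + B*sin(t). Substituting and equating the coefficients of cos(t) and sin(t) gives A = -15/169, B = 36/169, so x_p = -15*cos(t)/169 + 36*sin(t)/169.
General solution: x = -15*cos(t)/169 + 36*sin(t)/169 + C1*exp(-5*t) + C2*t*exp(-5*t).
Apply the initial conditions: x(0) = -15/169 + C1 = 1 and x'(0) = 36/169 + C2 - 5*C1 = 3. Solving gives C1 = 184/169, C2 = 107/13.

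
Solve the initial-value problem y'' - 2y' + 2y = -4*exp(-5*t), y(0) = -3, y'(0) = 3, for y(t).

Characteristic equation r² - 2r + 2 = 0 has discriminant (-2)² - 4·(2) = -4 < 0, so r = 1 ± i.
Hence y_h = C1*cos(t)*exp(t) + C2*exp(t)*sin(t).
Try y_p = A*exp(-5*t). Substituting into the equation and dividing by exp(-5*t) gives A = -4/37, so y_p = -4*exp(-5*t)/37.
General solution: y = -4*exp(-5*t)/37 + C1*cos(t)*exp(t) + C2*exp(t)*sin(t).
Apply the initial conditions: y(0) = -4/37 + C1 = -3 and y'(0) = 20/37 + C1 + C2 = 3. Solving gives C1 = -107/37, C2 = 198/37.

y = -4*exp(-5*t)/37 - 107*cos(t)*exp(t)/37 + 198*exp(t)*sin(t)/37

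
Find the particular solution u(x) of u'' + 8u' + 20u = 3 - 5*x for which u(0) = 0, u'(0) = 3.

Characteristic equation r² + 8r + 20 = 0 has discriminant (8)² - 4·(20) = -16 < 0, so r = -4 ± 2i.
Hence u_h = C1*cos(2*x)*exp(-4*x) + C2*exp(-4*x)*sin(2*x).
For the particular solution try u_p = A0 + A1*x. Substituting and matching coefficients of each power of x gives A0 = 1/4, A1 = -1/4, so u_p = 1/4 - x/4.
General solution: u = 1/4 - x/4 + C1*cos(2*x)*exp(-4*x) + C2*exp(-4*x)*sin(2*x).
Apply the initial conditions: u(0) = 1/4 + C1 = 0 and u'(0) = -1/4 - 4*C1 + 2*C2 = 3. Solving gives C1 = -1/4, C2 = 9/8.

u = 1/4 - x/4 - cos(2*x)*exp(-4*x)/4 + 9*exp(-4*x)*sin(2*x)/8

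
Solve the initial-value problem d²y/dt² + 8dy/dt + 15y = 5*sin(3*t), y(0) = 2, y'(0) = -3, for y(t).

Characteristic equation r² + 8r + 15 = 0 factors as (r + 5)(r + 3) = 0, so r = -5, -3.
Hence y_h = C1*exp(-5*t) + C2*exp(-3*t).
Try y_p = A*cos(3*t) + B*sin(3*t). Substituting and equating the coefficients of cos(3t) and sin(3t) gives A = -10/51, B = 5/102, so y_p = -10*cos(3*t)/51 + 5*sin(3*t)/102.
General solution: y = -10*cos(3*t)/51 + 5*sin(3*t)/102 + C1*exp(-5*t) + C2*exp(-3*t).
Apply the initial conditions: y(0) = -10/51 + C1 + C2 = 2 and y'(0) = 5/34 - 5*C1 - 3*C2 = -3. Solving gives C1 = -117/68, C2 = 47/12.

y = -117*exp(-5*t)/68 - 10*cos(3*t)/51 + 5*sin(3*t)/102 + 47*exp(-3*t)/12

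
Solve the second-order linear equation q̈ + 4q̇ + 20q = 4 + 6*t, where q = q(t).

Characteristic equation r² + 4r + 20 = 0 has discriminant (4)² - 4·(20) = -64 < 0, so r = -2 ± 4i.
Hence q_h = C1*cos(4*t)*exp(-2*t) + C2*exp(-2*t)*sin(4*t).
For the particular solution try q_p = A0 + A1*t. Substituting and matching coefficients of each power of t gives A0 = 7/50, A1 = 3/10, so q_p = 7/50 + 3*t/10.

q = 7/50 + 3*t/10 + C1*cos(4*t)*exp(-2*t) + C2*exp(-2*t)*sin(4*t)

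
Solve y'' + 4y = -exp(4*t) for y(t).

Characteristic equation r² + 4 = 0 has discriminant (0)² - 4·(4) = -16 < 0, so r = ± 2i.
Hence y_h = C1*cos(2*t) + C2*sin(2*t).
Try y_p = A*exp(4*t). Substituting into the equation and dividing by exp(4*t) gives A = -1/20, so y_p = -exp(4*t)/20.

y = -exp(4*t)/20 + C1*cos(2*t) + C2*sin(2*t)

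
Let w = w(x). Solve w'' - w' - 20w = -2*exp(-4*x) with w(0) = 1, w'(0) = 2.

w = 29*exp(-4*x)/81 + 52*exp(5*x)/81 + 2*x*exp(-4*x)/9

Characteristic equation r² - r - 20 = 0 factors as (r + 4)(r - 5) = 0, so r = -4, 5.
Hence w_h = C1*exp(-4*x) + C2*exp(5*x).
Since exp(-4*x) solves the homogeneous equation (r = -4 is a root of multiplicity 1), multiply the trial by x. Try w_p = A*x*exp(-4*x). Substituting into the equation and dividing by exp(-4*x) gives A = 2/9, so w_p = 2*x*exp(-4*x)/9.
General solution: w = C1*exp(-4*x) + C2*exp(5*x) + 2*x*exp(-4*x)/9.
Apply the initial conditions: w(0) = C1 + C2 = 1 and w'(0) = 2/9 - 4*C1 + 5*C2 = 2. Solving gives C1 = 29/81, C2 = 52/81.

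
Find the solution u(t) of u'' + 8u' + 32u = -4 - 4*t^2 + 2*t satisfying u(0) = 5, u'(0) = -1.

u = -19/128 - t**2/8 + t/8 + 623*exp(-4*t)*sin(4*t)/128 + 659*cos(4*t)*exp(-4*t)/128

Characteristic equation r² + 8r + 32 = 0 has discriminant (8)² - 4·(32) = -64 < 0, so r = -4 ± 4i.
Hence u_h = C1*cos(4*t)*exp(-4*t) + C2*exp(-4*t)*sin(4*t).
For the particular solution try u_p = A0 + A1*t + A2*t^2. Substituting and matching coefficients of each power of t gives A0 = -19/128, A1 = 1/8, A2 = -1/8, so u_p = -19/128 - t^2/8 + t/8.
General solution: u = -19/128 - t^2/8 + t/8 + C1*cos(4*t)*exp(-4*t) + C2*exp(-4*t)*sin(4*t).
Apply the initial conditions: u(0) = -19/128 + C1 = 5 and u'(0) = 1/8 - 4*C1 + 4*C2 = -1. Solving gives C1 = 659/128, C2 = 623/128.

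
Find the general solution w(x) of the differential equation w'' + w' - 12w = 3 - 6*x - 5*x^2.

Characteristic equation r² + r - 12 = 0 factors as (r + 4)(r - 3) = 0, so r = -4, 3.
Hence w_h = C1*exp(-4*x) + C2*exp(3*x).
For the particular solution try w_p = A0 + A1*x + A2*x^2. Substituting and matching coefficients of each power of x gives A0 = -115/864, A1 = 41/72, A2 = 5/12, so w_p = -115/864 + 5*x^2/12 + 41*x/72.

w = -115/864 + 5*x**2/12 + 41*x/72 + C1*exp(-4*x) + C2*exp(3*x)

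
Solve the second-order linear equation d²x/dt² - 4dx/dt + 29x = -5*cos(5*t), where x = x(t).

x = -5*cos(5*t)/104 + 25*sin(5*t)/104 + C1*cos(5*t)*exp(2*t) + C2*exp(2*t)*sin(5*t)

Characteristic equation r² - 4r + 29 = 0 has discriminant (-4)² - 4·(29) = -100 < 0, so r = 2 ± 5i.
Hence x_h = C1*cos(5*t)*exp(2*t) + C2*exp(2*t)*sin(5*t).
Try x_p = A*cos(5*t) + B*sin(5*t). Substituting and equating the coefficients of cos(5t) and sin(5t) gives A = -5/104, B = 25/104, so x_p = -5*cos(5*t)/104 + 25*sin(5*t)/104.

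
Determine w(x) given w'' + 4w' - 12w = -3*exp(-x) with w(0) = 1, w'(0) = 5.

Characteristic equation r² + 4r - 12 = 0 factors as (r - 2)(r + 6) = 0, so r = 2, -6.
Hence w_h = C1*exp(2*x) + C2*exp(-6*x).
Try w_p = A*exp(-x). Substituting into the equation and dividing by exp(-x) gives A = 1/5, so w_p = exp(-x)/5.
General solution: w = exp(-x)/5 + C1*exp(2*x) + C2*exp(-6*x).
Apply the initial conditions: w(0) = 1/5 + C1 + C2 = 1 and w'(0) = -1/5 - 6*C2 + 2*C1 = 5. Solving gives C1 = 5/4, C2 = -9/20.

w = -9*exp(-6*x)/20 + exp(-x)/5 + 5*exp(2*x)/4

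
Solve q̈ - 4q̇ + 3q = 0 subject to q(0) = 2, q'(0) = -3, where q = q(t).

Characteristic equation r² - 4r + 3 = 0 factors as (r - 3)(r - 1) = 0, so r = 3, 1.
Hence q_h = C1*exp(3*t) + C2*exp(t).
Apply the initial conditions: q(0) = C1 + C2 = 2 and q'(0) = C2 + 3*C1 = -3. Solving gives C1 = -5/2, C2 = 9/2.

q = -5*exp(3*t)/2 + 9*exp(t)/2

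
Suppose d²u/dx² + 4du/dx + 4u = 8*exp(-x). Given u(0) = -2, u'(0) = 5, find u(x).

u = -10*exp(-2*x) + 8*exp(-x) - 7*x*exp(-2*x)

Characteristic equation r² + 4r + 4 = 0 has discriminant (4)² - 4·(4) = 0, so r = -2 is a repeated root.
Hence u_h = (C1 + C2*x)*exp(-2*x).
Try u_p = A*exp(-x). Substituting into the equation and dividing by exp(-x) gives A = 8, so u_p = 8*exp(-x).
General solution: u = 8*exp(-x) + C1*exp(-2*x) + C2*x*exp(-2*x).
Apply the initial conditions: u(0) = 8 + C1 = -2 and u'(0) = -8 + C2 - 2*C1 = 5. Solving gives C1 = -10, C2 = -7.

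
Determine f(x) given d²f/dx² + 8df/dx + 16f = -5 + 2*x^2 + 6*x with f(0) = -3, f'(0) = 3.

f = -29/64 - 163*exp(-4*x)/64 + x/4 + x**2/8 - 119*x*exp(-4*x)/16

Characteristic equation r² + 8r + 16 = 0 has discriminant (8)² - 4·(16) = 0, so r = -4 is a repeated root.
Hence f_h = (C1 + C2*x)*exp(-4*x).
For the particular solution try f_p = A0 + A1*x + A2*x^2. Substituting and matching coefficients of each power of x gives A0 = -29/64, A1 = 1/4, A2 = 1/8, so f_p = -29/64 + x/4 + x^2/8.
General solution: f = -29/64 + x/4 + x^2/8 + C1*exp(-4*x) + C2*x*exp(-4*x).
Apply the initial conditions: f(0) = -29/64 + C1 = -3 and f'(0) = 1/4 + C2 - 4*C1 = 3. Solving gives C1 = -163/64, C2 = -119/16.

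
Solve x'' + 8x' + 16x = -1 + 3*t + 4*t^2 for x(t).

x = -1/16 - t/16 + t**2/4 + C1*exp(-4*t) + C2*t*exp(-4*t)

Characteristic equation r² + 8r + 16 = 0 has discriminant (8)² - 4·(16) = 0, so r = -4 is a repeated root.
Hence x_h = (C1 + C2*t)*exp(-4*t).
For the particular solution try x_p = A0 + A1*t + A2*t^2. Substituting and matching coefficients of each power of t gives A0 = -1/16, A1 = -1/16, A2 = 1/4, so x_p = -1/16 - t/16 + t^2/4.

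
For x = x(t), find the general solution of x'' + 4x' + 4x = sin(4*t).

x = -3*sin(4*t)/100 - cos(4*t)/25 + C1*exp(-2*t) + C2*t*exp(-2*t)

Characteristic equation r² + 4r + 4 = 0 has discriminant (4)² - 4·(4) = 0, so r = -2 is a repeated root.
Hence x_h = (C1 + C2*t)*exp(-2*t).
Try x_p = A*cos(4*t) + B*sin(4*t). Substituting and equating the coefficients of cos(4t) and sin(4t) gives A = -1/25, B = -3/100, so x_p = -3*sin(4*t)/100 - cos(4*t)/25.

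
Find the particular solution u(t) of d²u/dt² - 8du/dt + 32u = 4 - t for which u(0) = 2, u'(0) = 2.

u = 15/128 - t/32 - 11*exp(4*t)*sin(4*t)/8 + 241*cos(4*t)*exp(4*t)/128

Characteristic equation r² - 8r + 32 = 0 has discriminant (-8)² - 4·(32) = -64 < 0, so r = 4 ± 4i.
Hence u_h = C1*cos(4*t)*exp(4*t) + C2*exp(4*t)*sin(4*t).
For the particular solution try u_p = A0 + A1*t. Substituting and matching coefficients of each power of t gives A0 = 15/128, A1 = -1/32, so u_p = 15/128 - t/32.
General solution: u = 15/128 - t/32 + C1*cos(4*t)*exp(4*t) + C2*exp(4*t)*sin(4*t).
Apply the initial conditions: u(0) = 15/128 + C1 = 2 and u'(0) = -1/32 + 4*C1 + 4*C2 = 2. Solving gives C1 = 241/128, C2 = -11/8.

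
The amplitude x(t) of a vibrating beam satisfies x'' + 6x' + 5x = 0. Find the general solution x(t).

Characteristic equation r² + 6r + 5 = 0 factors as (r + 5)(r + 1) = 0, so r = -5, -1.
Hence x_h = C1*exp(-5*t) + C2*exp(-t).

x = C1*exp(-5*t) + C2*exp(-t)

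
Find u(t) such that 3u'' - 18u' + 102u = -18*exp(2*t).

Divide through by 3: u'' - 6u' + 34u = -6*exp(2*t).
Characteristic equation r² - 6r + 34 = 0 has discriminant (-6)² - 4·(34) = -100 < 0, so r = 3 ± 5i.
Hence u_h = C1*cos(5*t)*exp(3*t) + C2*exp(3*t)*sin(5*t).
Try u_p = A*exp(2*t). Substituting into the equation and dividing by exp(2*t) gives A = -3/13, so u_p = -3*exp(2*t)/13.

u = -3*exp(2*t)/13 + C1*cos(5*t)*exp(3*t) + C2*exp(3*t)*sin(5*t)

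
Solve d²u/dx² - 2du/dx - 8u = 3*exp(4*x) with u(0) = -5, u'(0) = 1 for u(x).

u = -41*exp(-2*x)/12 - 19*exp(4*x)/12 + x*exp(4*x)/2

Characteristic equation r² - 2r - 8 = 0 factors as (r + 2)(r - 4) = 0, so r = -2, 4.
Hence u_h = C1*exp(-2*x) + C2*exp(4*x).
Since exp(4*x) solves the homogeneous equation (r = 4 is a root of multiplicity 1), multiply the trial by x. Try u_p = A*x*exp(4*x). Substituting into the equation and dividing by exp(4*x) gives A = 1/2, so u_p = x*exp(4*x)/2.
General solution: u = C1*exp(-2*x) + C2*exp(4*x) + x*exp(4*x)/2.
Apply the initial conditions: u(0) = C1 + C2 = -5 and u'(0) = 1/2 - 2*C1 + 4*C2 = 1. Solving gives C1 = -41/12, C2 = -19/12.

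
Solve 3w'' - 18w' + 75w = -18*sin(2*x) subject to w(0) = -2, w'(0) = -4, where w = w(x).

Divide through by 3: w'' - 6w' + 25w = -6*sin(2*x).
Characteristic equation r² - 6r + 25 = 0 has discriminant (-6)² - 4·(25) = -64 < 0, so r = 3 ± 4i.
Hence w_h = C1*cos(4*x)*exp(3*x) + C2*exp(3*x)*sin(4*x).
Try w_p = A*cos(2*x) + B*sin(2*x). Substituting and equating the coefficients of cos(2x) and sin(2x) gives A = -8/65, B = -14/65, so w_p = -14*sin(2*x)/65 - 8*cos(2*x)/65.
General solution: w = -14*sin(2*x)/65 - 8*cos(2*x)/65 + C1*cos(4*x)*exp(3*x) + C2*exp(3*x)*sin(4*x).
Apply the initial conditions: w(0) = -8/65 + C1 = -2 and w'(0) = -28/65 + 3*C1 + 4*C2 = -4. Solving gives C1 = -122/65, C2 = 67/130.

w = -14*sin(2*x)/65 - 8*cos(2*x)/65 - 122*cos(4*x)*exp(3*x)/65 + 67*exp(3*x)*sin(4*x)/130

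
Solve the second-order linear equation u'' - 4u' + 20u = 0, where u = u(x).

Characteristic equation r² - 4r + 20 = 0 has discriminant (-4)² - 4·(20) = -64 < 0, so r = 2 ± 4i.
Hence u_h = C1*cos(4*x)*exp(2*x) + C2*exp(2*x)*sin(4*x).

u = C1*cos(4*x)*exp(2*x) + C2*exp(2*x)*sin(4*x)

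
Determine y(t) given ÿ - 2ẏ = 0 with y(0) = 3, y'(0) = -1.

y = 7/2 - exp(2*t)/2

Characteristic equation r² - 2r = 0 factors as (r - 2)r = 0, so r = 2, 0.
Hence y_h = C1*exp(2*t) + C2.
Apply the initial conditions: y(0) = C1 + C2 = 3 and y'(0) = 2*C1 = -1. Solving gives C1 = -1/2, C2 = 7/2.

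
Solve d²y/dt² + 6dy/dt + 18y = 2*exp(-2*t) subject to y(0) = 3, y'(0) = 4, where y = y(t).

Characteristic equation r² + 6r + 18 = 0 has discriminant (6)² - 4·(18) = -36 < 0, so r = -3 ± 3i.
Hence y_h = C1*cos(3*t)*exp(-3*t) + C2*exp(-3*t)*sin(3*t).
Try y_p = A*exp(-2*t). Substituting into the equation and dividing by exp(-2*t) gives A = 1/5, so y_p = exp(-2*t)/5.
General solution: y = exp(-2*t)/5 + C1*cos(3*t)*exp(-3*t) + C2*exp(-3*t)*sin(3*t).
Apply the initial conditions: y(0) = 1/5 + C1 = 3 and y'(0) = -2/5 - 3*C1 + 3*C2 = 4. Solving gives C1 = 14/5, C2 = 64/15.

y = exp(-2*t)/5 + 14*cos(3*t)*exp(-3*t)/5 + 64*exp(-3*t)*sin(3*t)/15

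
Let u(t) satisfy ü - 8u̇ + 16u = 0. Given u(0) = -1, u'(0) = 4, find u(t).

u = -exp(4*t) + 8*t*exp(4*t)

Characteristic equation r² - 8r + 16 = 0 has discriminant (-8)² - 4·(16) = 0, so r = 4 is a repeated root.
Hence u_h = (C1 + C2*t)*exp(4*t).
Apply the initial conditions: u(0) = C1 = -1 and u'(0) = C2 + 4*C1 = 4. Solving gives C1 = -1, C2 = 8.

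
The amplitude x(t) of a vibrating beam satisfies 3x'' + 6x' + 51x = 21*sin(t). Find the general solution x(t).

Divide through by 3: x'' + 2x' + 17x = 7*sin(t).
Characteristic equation r² + 2r + 17 = 0 has discriminant (2)² - 4·(17) = -64 < 0, so r = -1 ± 4i.
Hence x_h = C1*cos(4*t)*exp(-t) + C2*exp(-t)*sin(4*t).
Try x_p = A*cos(t) + B*sin(t). Substituting and equating the coefficients of cos(t) and sin(t) gives A = -7/130, B = 28/65, so x_p = -7*cos(t)/130 + 28*sin(t)/65.

x = -7*cos(t)/130 + 28*sin(t)/65 + C1*cos(4*t)*exp(-t) + C2*exp(-t)*sin(4*t)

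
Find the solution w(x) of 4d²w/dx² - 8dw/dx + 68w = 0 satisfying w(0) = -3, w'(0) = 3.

w = -3*cos(4*x)*exp(x) + 3*exp(x)*sin(4*x)/2

Divide through by 4: w'' - 2w' + 17w = 0.
Characteristic equation r² - 2r + 17 = 0 has discriminant (-2)² - 4·(17) = -64 < 0, so r = 1 ± 4i.
Hence w_h = C1*cos(4*x)*exp(x) + C2*exp(x)*sin(4*x).
Apply the initial conditions: w(0) = C1 = -3 and w'(0) = C1 + 4*C2 = 3. Solving gives C1 = -3, C2 = 3/2.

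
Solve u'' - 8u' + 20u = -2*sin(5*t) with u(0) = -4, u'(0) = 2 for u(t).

Characteristic equation r² - 8r + 20 = 0 has discriminant (-8)² - 4·(20) = -16 < 0, so r = 4 ± 2i.
Hence u_h = C1*cos(2*t)*exp(4*t) + C2*exp(4*t)*sin(2*t).
Try u_p = A*cos(5*t) + B*sin(5*t). Substituting and equating the coefficients of cos(5t) and sin(5t) gives A = -16/325, B = 2/325, so u_p = -16*cos(5*t)/325 + 2*sin(5*t)/325.
General solution: u = -16*cos(5*t)/325 + 2*sin(5*t)/325 + C1*cos(2*t)*exp(4*t) + C2*exp(4*t)*sin(2*t).
Apply the initial conditions: u(0) = -16/325 + C1 = -4 and u'(0) = 2/65 + 2*C2 + 4*C1 = 2. Solving gives C1 = -1284/325, C2 = 2888/325.

u = -16*cos(5*t)/325 + 2*sin(5*t)/325 - 1284*cos(2*t)*exp(4*t)/325 + 2888*exp(4*t)*sin(2*t)/325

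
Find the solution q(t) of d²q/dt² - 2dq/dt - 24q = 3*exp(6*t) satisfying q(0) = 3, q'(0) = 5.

q = 133*exp(-4*t)/100 + 167*exp(6*t)/100 + 3*t*exp(6*t)/10

Characteristic equation r² - 2r - 24 = 0 factors as (r - 6)(r + 4) = 0, so r = 6, -4.
Hence q_h = C1*exp(6*t) + C2*exp(-4*t).
Since exp(6*t) solves the homogeneous equation (r = 6 is a root of multiplicity 1), multiply the trial by t. Try q_p = A*t*exp(6*t). Substituting into the equation and dividing by exp(6*t) gives A = 3/10, so q_p = 3*t*exp(6*t)/10.
General solution: q = C1*exp(6*t) + C2*exp(-4*t) + 3*t*exp(6*t)/10.
Apply the initial conditions: q(0) = C1 + C2 = 3 and q'(0) = 3/10 - 4*C2 + 6*C1 = 5. Solving gives C1 = 167/100, C2 = 133/100.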